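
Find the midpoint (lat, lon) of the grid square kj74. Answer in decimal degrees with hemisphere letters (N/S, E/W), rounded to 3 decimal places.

Field K=10, J=9: +10·20° lon, +9·10° lat → SW at lon 20°, lat 0°.
Square 7, 4: +7·2° lon, +4·1° lat → SW at lon 34°, lat 4°.
Cell spans 2° lon × 1° lat. Centre is SW corner plus half of each.
latitude 4.500° N, longitude 35.000° E.

4.500° N, 35.000° E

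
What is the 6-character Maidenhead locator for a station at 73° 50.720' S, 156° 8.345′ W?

BB16wd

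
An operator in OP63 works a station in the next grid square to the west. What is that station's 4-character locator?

OP53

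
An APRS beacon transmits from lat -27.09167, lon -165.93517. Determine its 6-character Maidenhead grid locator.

Offset from 180°W / 90°S: lon 14.0648°, lat 62.9083°.
Field: 14.0648/20 → 0 → A, 62.9083/10 → 6 → G; chars AG.
Square: 14.0648/2 → 7, 2.9083/1 → 2; chars 72.
Subsquare: 0.0648/0.0833333 → 0 → a, 0.9083/0.0416667 → 21 → v; chars av.

AG72av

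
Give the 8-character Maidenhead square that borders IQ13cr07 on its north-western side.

IQ13br98

Longitude extended square 0; −1 → -1, wraps to 9, carry into subsquare.
Longitude subsquare c = 2; −1 → 1 = b.
Latitude extended square 7; +1 → 8.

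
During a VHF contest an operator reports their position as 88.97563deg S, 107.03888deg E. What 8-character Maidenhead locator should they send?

Shift to the Maidenhead origin (180°W, 90°S): lon 287.03888, lat 1.02437.
Field (20°×10°, letters A–R): 287.03888/20 → 14 → O, 1.02437/10 → 0 → A; chars OA.
Square (2°×1°, digits 0–9): 7.03888/2 → 3, 1.02437/1 → 1; chars 31.
Subsquare (5′×2.5′, letters a–x): 1.03888/0.0833333 → 12 → m, 0.02437/0.0416667 → 0 → a; chars ma.
Extended square (30″×15″, digits 0–9): 0.03888/0.00833333 → 4, 0.02437/0.00416667 → 5; chars 45.

OA31ma45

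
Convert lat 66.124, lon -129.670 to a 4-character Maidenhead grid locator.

Shift to the Maidenhead origin (180°W, 90°S): lon 50.33, lat 156.12.
Field (20°×10°, letters A–R): 50.33/20 → 2 → C, 156.12/10 → 15 → P; chars CP.
Square (2°×1°, digits 0–9): 10.33/2 → 5, 6.12/1 → 6; chars 56.

CP56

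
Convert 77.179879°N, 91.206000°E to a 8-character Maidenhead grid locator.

Add 180° to longitude and 90° to latitude: 271.20600, 167.17988.
Field: lon ⌊271.20600/20⌋ = 13 → N; lat ⌊167.17988/10⌋ = 16 → Q.
Square: lon ⌊11.20600/2⌋ = 5; lat ⌊7.17988/1⌋ = 7.
Subsquare: lon ⌊1.20600/0.0833333⌋ = 14 → o; lat ⌊0.17988/0.0416667⌋ = 4 → e.
Extended square: lon ⌊0.03933/0.00833333⌋ = 4; lat ⌊0.01321/0.00416667⌋ = 3.

NQ57oe43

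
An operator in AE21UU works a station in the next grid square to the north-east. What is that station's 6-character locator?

AE21vv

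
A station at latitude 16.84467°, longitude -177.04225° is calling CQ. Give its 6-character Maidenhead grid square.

Offset from 180°W / 90°S: lon 2.9578°, lat 106.8447°.
Field: 2.9578/20 → 0 → A, 106.8447/10 → 10 → K; chars AK.
Square: 2.9578/2 → 1, 6.8447/1 → 6; chars 16.
Subsquare: 0.9578/0.0833333 → 11 → l, 0.8447/0.0416667 → 20 → u; chars lu.

AK16lu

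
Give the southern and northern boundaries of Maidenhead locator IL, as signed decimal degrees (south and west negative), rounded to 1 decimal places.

20.0, 30.0

Field I=8, L=11: +8·20° lon, +11·10° lat → SW at lon -20°, lat 20°.
Cell spans 20° lon × 10° lat.
south 20.0, north 30.0.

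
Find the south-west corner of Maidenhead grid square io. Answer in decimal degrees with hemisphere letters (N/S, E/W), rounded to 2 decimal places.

50.00° N, 20.00° W

Field I=8, O=14: +8·20° lon, +14·10° lat → SW at lon -20°, lat 50°.
latitude 50.00° N, longitude 20.00° W.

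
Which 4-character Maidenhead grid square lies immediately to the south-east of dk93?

EK02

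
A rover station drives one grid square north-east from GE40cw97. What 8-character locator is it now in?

GE40dw08

Longitude extended square 9; +1 → 10, wraps to 0, carry into subsquare.
Longitude subsquare c = 2; +1 → 3 = d.
Latitude extended square 7; +1 → 8.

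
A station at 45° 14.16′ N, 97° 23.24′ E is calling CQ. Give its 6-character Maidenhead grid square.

Add 180° to longitude and 90° to latitude: 277.3873, 135.2360.
Field: 277.3873/20 → 13 → N, 135.2360/10 → 13 → N; chars NN.
Square: 17.3873/2 → 8, 5.2360/1 → 5; chars 85.
Subsquare: 1.3873/0.0833333 → 16 → q, 0.2360/0.0416667 → 5 → f; chars qf.

NN85qf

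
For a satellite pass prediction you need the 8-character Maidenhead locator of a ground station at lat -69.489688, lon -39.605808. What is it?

Add 180° to longitude and 90° to latitude: 140.39419, 20.51031.
Field: lon ⌊140.39419/20⌋ = 7 → H; lat ⌊20.51031/10⌋ = 2 → C.
Square: lon ⌊0.39419/2⌋ = 0; lat ⌊0.51031/1⌋ = 0.
Subsquare: lon ⌊0.39419/0.0833333⌋ = 4 → e; lat ⌊0.51031/0.0416667⌋ = 12 → m.
Extended square: lon ⌊0.06086/0.00833333⌋ = 7; lat ⌊0.01031/0.00416667⌋ = 2.

HC00em72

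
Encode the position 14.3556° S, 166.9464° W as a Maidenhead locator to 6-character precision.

Shift to the Maidenhead origin (180°W, 90°S): lon 13.0536, lat 75.6444.
Field: lon ⌊13.0536/20⌋ = 0 → A; lat ⌊75.6444/10⌋ = 7 → H.
Square: lon ⌊13.0536/2⌋ = 6; lat ⌊5.6444/1⌋ = 5.
Subsquare: lon ⌊1.0536/0.0833333⌋ = 12 → m; lat ⌊0.6444/0.0416667⌋ = 15 → p.

AH65mp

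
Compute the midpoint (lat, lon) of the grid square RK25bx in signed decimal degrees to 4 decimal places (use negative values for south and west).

15.9792, 164.1250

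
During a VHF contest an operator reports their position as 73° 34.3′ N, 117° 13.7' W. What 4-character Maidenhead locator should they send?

DQ13

Add 180° to longitude and 90° to latitude: 62.77, 163.57.
Field: 62.77/20 → 3 → D, 163.57/10 → 16 → Q; chars DQ.
Square: 2.77/2 → 1, 3.57/1 → 3; chars 13.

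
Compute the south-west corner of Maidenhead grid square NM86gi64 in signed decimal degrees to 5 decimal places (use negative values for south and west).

36.35000, 96.55000

Field N=13, M=12: +13·20° lon, +12·10° lat → SW at lon 80°, lat 30°.
Square 8, 6: +8·2° lon, +6·1° lat → SW at lon 96°, lat 36°.
Subsquare g=6, i=8: +6·0.0833333° lon, +8·0.0416667° lat → SW at lon 96.5°, lat 36.3333°.
Extended square 6, 4: +6·0.00833333° lon, +4·0.00416667° lat → SW at lon 96.55°, lat 36.35°.
latitude 36.35000, longitude 96.55000.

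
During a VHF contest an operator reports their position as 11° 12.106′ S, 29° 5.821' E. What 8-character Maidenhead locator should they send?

Offset from 180°W / 90°S: lon 209.09702°, lat 78.79823°.
Field: lon ⌊209.09702/20⌋ = 10 → K; lat ⌊78.79823/10⌋ = 7 → H.
Square: lon ⌊9.09702/2⌋ = 4; lat ⌊8.79823/1⌋ = 8.
Subsquare: lon ⌊1.09702/0.0833333⌋ = 13 → n; lat ⌊0.79823/0.0416667⌋ = 19 → t.
Extended square: lon ⌊0.01368/0.00833333⌋ = 1; lat ⌊0.00657/0.00416667⌋ = 1.

KH48nt11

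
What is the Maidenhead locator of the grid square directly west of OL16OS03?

OL16ns93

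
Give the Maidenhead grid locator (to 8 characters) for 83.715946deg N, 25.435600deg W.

Shift to the Maidenhead origin (180°W, 90°S): lon 154.56440, lat 173.71595.
Field: 154.56440/20 → 7 → H, 173.71595/10 → 17 → R; chars HR.
Square: 14.56440/2 → 7, 3.71595/1 → 3; chars 73.
Subsquare: 0.56440/0.0833333 → 6 → g, 0.71595/0.0416667 → 17 → r; chars gr.
Extended square: 0.06440/0.00833333 → 7, 0.00761/0.00416667 → 1; chars 71.

HR73gr71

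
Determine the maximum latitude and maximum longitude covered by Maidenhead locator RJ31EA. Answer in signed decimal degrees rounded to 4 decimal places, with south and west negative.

Field R=17, J=9: +17·20° lon, +9·10° lat → SW at lon 160°, lat 0°.
Square 3, 1: +3·2° lon, +1·1° lat → SW at lon 166°, lat 1°.
Subsquare e=4, a=0: +4·0.0833333° lon, +0·0.0416667° lat → SW at lon 166.333°, lat 1°.
Cell spans 0.0833333° lon × 0.0416667° lat. NE corner is SW corner plus one full cell.
latitude 1.0417, longitude 166.4167.

1.0417, 166.4167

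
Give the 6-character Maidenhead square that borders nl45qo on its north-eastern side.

Longitude subsquare q = 16; +1 → 17 = r.
Latitude subsquare o = 14; +1 → 15 = p.

NL45rp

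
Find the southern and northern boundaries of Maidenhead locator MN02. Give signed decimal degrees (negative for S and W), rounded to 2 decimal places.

Field M=12, N=13: +12·20° lon, +13·10° lat → SW at lon 60°, lat 40°.
Square 0, 2: +0·2° lon, +2·1° lat → SW at lon 60°, lat 42°.
Cell spans 2° lon × 1° lat.
south 42.00, north 43.00.

42.00, 43.00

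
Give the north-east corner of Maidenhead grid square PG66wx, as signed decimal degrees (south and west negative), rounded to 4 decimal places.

-23.0000, 133.9167

Field P=15, G=6: +15·20° lon, +6·10° lat → SW at lon 120°, lat -30°.
Square 6, 6: +6·2° lon, +6·1° lat → SW at lon 132°, lat -24°.
Subsquare w=22, x=23: +22·0.0833333° lon, +23·0.0416667° lat → SW at lon 133.833°, lat -23.0417°.
Cell spans 0.0833333° lon × 0.0416667° lat. NE corner is SW corner plus one full cell.
latitude -23.0000, longitude 133.9167.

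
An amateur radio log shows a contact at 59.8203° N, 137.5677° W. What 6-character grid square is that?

CO19ft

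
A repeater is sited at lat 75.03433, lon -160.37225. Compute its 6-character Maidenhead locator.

AQ95ta

Shift to the Maidenhead origin (180°W, 90°S): lon 19.6277, lat 165.0343.
Field (20°×10°, letters A–R): lon ⌊19.6277/20⌋ = 0 → A; lat ⌊165.0343/10⌋ = 16 → Q.
Square (2°×1°, digits 0–9): lon ⌊19.6277/2⌋ = 9; lat ⌊5.0343/1⌋ = 5.
Subsquare (5′×2.5′, letters a–x): lon ⌊1.6277/0.0833333⌋ = 19 → t; lat ⌊0.0343/0.0416667⌋ = 0 → a.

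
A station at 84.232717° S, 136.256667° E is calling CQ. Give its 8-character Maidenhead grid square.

Offset from 180°W / 90°S: lon 316.25667°, lat 5.76728°.
Field (20°×10°, letters A–R): 316.25667/20 → 15 → P, 5.76728/10 → 0 → A; chars PA.
Square (2°×1°, digits 0–9): 16.25667/2 → 8, 5.76728/1 → 5; chars 85.
Subsquare (5′×2.5′, letters a–x): 0.25667/0.0833333 → 3 → d, 0.76728/0.0416667 → 18 → s; chars ds.
Extended square (30″×15″, digits 0–9): 0.00667/0.00833333 → 0, 0.01728/0.00416667 → 4; chars 04.

PA85ds04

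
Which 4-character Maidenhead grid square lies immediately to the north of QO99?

QP90

Latitude square 9; +1 → 10, wraps to 0, carry into field.
Latitude field O = 14; +1 → 15 = P.
The longitude characters are unchanged.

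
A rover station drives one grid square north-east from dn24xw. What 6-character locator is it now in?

Longitude subsquare x = 23; +1 → 24, wraps to 0 = a, carry into square.
Longitude square 2; +1 → 3.
Latitude subsquare w = 22; +1 → 23 = x.

DN34ax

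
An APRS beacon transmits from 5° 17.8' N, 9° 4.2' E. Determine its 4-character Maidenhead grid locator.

Add 180° to longitude and 90° to latitude: 189.07, 95.30.
Field (20°×10°, letters A–R): lon ⌊189.07/20⌋ = 9 → J; lat ⌊95.30/10⌋ = 9 → J.
Square (2°×1°, digits 0–9): lon ⌊9.07/2⌋ = 4; lat ⌊5.30/1⌋ = 5.

JJ45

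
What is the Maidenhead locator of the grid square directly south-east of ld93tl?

Longitude subsquare t = 19; +1 → 20 = u.
Latitude subsquare l = 11; −1 → 10 = k.

LD93uk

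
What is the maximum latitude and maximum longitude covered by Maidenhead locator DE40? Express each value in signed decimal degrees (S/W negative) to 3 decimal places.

-49.000, -110.000

Field D=3, E=4: +3·20° lon, +4·10° lat → SW at lon -120°, lat -50°.
Square 4, 0: +4·2° lon, +0·1° lat → SW at lon -112°, lat -50°.
Cell spans 2° lon × 1° lat. NE corner is SW corner plus one full cell.
latitude -49.000, longitude -110.000.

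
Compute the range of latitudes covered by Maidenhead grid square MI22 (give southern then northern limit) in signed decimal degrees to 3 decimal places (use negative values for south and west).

Field M=12, I=8: +12·20° lon, +8·10° lat → SW at lon 60°, lat -10°.
Square 2, 2: +2·2° lon, +2·1° lat → SW at lon 64°, lat -8°.
Cell spans 2° lon × 1° lat.
south -8.000, north -7.000.

-8.000, -7.000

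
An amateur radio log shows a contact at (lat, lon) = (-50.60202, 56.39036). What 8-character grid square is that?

Shift to the Maidenhead origin (180°W, 90°S): lon 236.39036, lat 39.39798.
Field: lon ⌊236.39036/20⌋ = 11 → L; lat ⌊39.39798/10⌋ = 3 → D.
Square: lon ⌊16.39036/2⌋ = 8; lat ⌊9.39798/1⌋ = 9.
Subsquare: lon ⌊0.39036/0.0833333⌋ = 4 → e; lat ⌊0.39798/0.0416667⌋ = 9 → j.
Extended square: lon ⌊0.05703/0.00833333⌋ = 6; lat ⌊0.02298/0.00416667⌋ = 5.

LD89ej65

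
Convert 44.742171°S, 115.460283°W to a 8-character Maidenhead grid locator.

Add 180° to longitude and 90° to latitude: 64.53972, 45.25783.
Field: 64.53972/20 → 3 → D, 45.25783/10 → 4 → E; chars DE.
Square: 4.53972/2 → 2, 5.25783/1 → 5; chars 25.
Subsquare: 0.53972/0.0833333 → 6 → g, 0.25783/0.0416667 → 6 → g; chars gg.
Extended square: 0.03972/0.00833333 → 4, 0.00783/0.00416667 → 1; chars 41.

DE25gg41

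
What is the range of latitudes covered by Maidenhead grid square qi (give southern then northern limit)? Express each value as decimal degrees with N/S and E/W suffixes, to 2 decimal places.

10.00° S, 0.00° N

Field Q=16, I=8: +16·20° lon, +8·10° lat → SW at lon 140°, lat -10°.
Cell spans 20° lon × 10° lat.
south 10.00° S, north 0.00° N.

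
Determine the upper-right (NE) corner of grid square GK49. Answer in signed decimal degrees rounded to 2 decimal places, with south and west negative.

20.00, -50.00

Field G=6, K=10: +6·20° lon, +10·10° lat → SW at lon -60°, lat 10°.
Square 4, 9: +4·2° lon, +9·1° lat → SW at lon -52°, lat 19°.
Cell spans 2° lon × 1° lat. NE corner is SW corner plus one full cell.
latitude 20.00, longitude -50.00.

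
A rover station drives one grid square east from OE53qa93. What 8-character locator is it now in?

Longitude extended square 9; +1 → 10, wraps to 0, carry into subsquare.
Longitude subsquare q = 16; +1 → 17 = r.
The latitude characters are unchanged.

OE53ra03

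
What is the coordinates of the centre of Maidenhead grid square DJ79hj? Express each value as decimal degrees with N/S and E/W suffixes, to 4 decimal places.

Field D=3, J=9: +3·20° lon, +9·10° lat → SW at lon -120°, lat 0°.
Square 7, 9: +7·2° lon, +9·1° lat → SW at lon -106°, lat 9°.
Subsquare h=7, j=9: +7·0.0833333° lon, +9·0.0416667° lat → SW at lon -105.417°, lat 9.375°.
Cell spans 0.0833333° lon × 0.0416667° lat. Centre is SW corner plus half of each.
latitude 9.3958° N, longitude 105.3750° W.

9.3958° N, 105.3750° W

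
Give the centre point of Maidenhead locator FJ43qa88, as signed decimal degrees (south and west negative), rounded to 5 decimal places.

Field F=5, J=9: +5·20° lon, +9·10° lat → SW at lon -80°, lat 0°.
Square 4, 3: +4·2° lon, +3·1° lat → SW at lon -72°, lat 3°.
Subsquare q=16, a=0: +16·0.0833333° lon, +0·0.0416667° lat → SW at lon -70.6667°, lat 3°.
Extended square 8, 8: +8·0.00833333° lon, +8·0.00416667° lat → SW at lon -70.6°, lat 3.03333°.
Cell spans 0.00833333° lon × 0.00416667° lat. Centre is SW corner plus half of each.
latitude 3.03542, longitude -70.59583.

3.03542, -70.59583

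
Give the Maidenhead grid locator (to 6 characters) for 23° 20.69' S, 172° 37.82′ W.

Shift to the Maidenhead origin (180°W, 90°S): lon 7.3697, lat 66.6552.
Field: 7.3697/20 → 0 → A, 66.6552/10 → 6 → G; chars AG.
Square: 7.3697/2 → 3, 6.6552/1 → 6; chars 36.
Subsquare: 1.3697/0.0833333 → 16 → q, 0.6552/0.0416667 → 15 → p; chars qp.

AG36qp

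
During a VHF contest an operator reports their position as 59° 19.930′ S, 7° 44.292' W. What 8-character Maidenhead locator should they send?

Shift to the Maidenhead origin (180°W, 90°S): lon 172.26180, lat 30.66783.
Field: lon ⌊172.26180/20⌋ = 8 → I; lat ⌊30.66783/10⌋ = 3 → D.
Square: lon ⌊12.26180/2⌋ = 6; lat ⌊0.66783/1⌋ = 0.
Subsquare: lon ⌊0.26180/0.0833333⌋ = 3 → d; lat ⌊0.66783/0.0416667⌋ = 16 → q.
Extended square: lon ⌊0.01180/0.00833333⌋ = 1; lat ⌊0.00117/0.00416667⌋ = 0.

ID60dq10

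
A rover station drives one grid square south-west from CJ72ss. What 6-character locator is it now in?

Longitude subsquare s = 18; −1 → 17 = r.
Latitude subsquare s = 18; −1 → 17 = r.

CJ72rr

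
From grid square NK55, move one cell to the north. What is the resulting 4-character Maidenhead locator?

Latitude square 5; +1 → 6.
The longitude characters are unchanged.

NK56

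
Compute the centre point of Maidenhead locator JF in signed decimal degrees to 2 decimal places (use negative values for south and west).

-35.00, 10.00

Field J=9, F=5: +9·20° lon, +5·10° lat → SW at lon 0°, lat -40°.
Cell spans 20° lon × 10° lat. Centre is SW corner plus half of each.
latitude -35.00, longitude 10.00.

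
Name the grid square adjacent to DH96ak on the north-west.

Longitude subsquare a = 0; −1 → -1, wraps to 23 = x, carry into square.
Longitude square 9; −1 → 8.
Latitude subsquare k = 10; +1 → 11 = l.

DH86xl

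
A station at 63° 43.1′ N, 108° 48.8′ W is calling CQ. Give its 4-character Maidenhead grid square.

DP53

Add 180° to longitude and 90° to latitude: 71.19, 153.72.
Field (20°×10°, letters A–R): 71.19/20 → 3 → D, 153.72/10 → 15 → P; chars DP.
Square (2°×1°, digits 0–9): 11.19/2 → 5, 3.72/1 → 3; chars 53.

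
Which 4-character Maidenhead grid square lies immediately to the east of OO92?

Longitude square 9; +1 → 10, wraps to 0, carry into field.
Longitude field O = 14; +1 → 15 = P.
The latitude characters are unchanged.

PO02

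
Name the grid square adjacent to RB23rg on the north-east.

RB23sh

Longitude subsquare r = 17; +1 → 18 = s.
Latitude subsquare g = 6; +1 → 7 = h.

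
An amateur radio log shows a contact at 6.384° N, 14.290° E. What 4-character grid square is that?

Offset from 180°W / 90°S: lon 194.29°, lat 96.38°.
Field: lon ⌊194.29/20⌋ = 9 → J; lat ⌊96.38/10⌋ = 9 → J.
Square: lon ⌊14.29/2⌋ = 7; lat ⌊6.38/1⌋ = 6.

JJ76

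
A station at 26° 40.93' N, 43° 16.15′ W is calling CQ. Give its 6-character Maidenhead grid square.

GL86iq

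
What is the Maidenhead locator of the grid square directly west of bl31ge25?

Longitude extended square 2; −1 → 1.
The latitude characters are unchanged.

BL31ge15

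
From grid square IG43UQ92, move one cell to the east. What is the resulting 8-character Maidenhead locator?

IG43vq02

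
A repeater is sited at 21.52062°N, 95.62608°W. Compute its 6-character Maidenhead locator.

Add 180° to longitude and 90° to latitude: 84.3739, 111.5206.
Field (20°×10°, letters A–R): lon ⌊84.3739/20⌋ = 4 → E; lat ⌊111.5206/10⌋ = 11 → L.
Square (2°×1°, digits 0–9): lon ⌊4.3739/2⌋ = 2; lat ⌊1.5206/1⌋ = 1.
Subsquare (5′×2.5′, letters a–x): lon ⌊0.3739/0.0833333⌋ = 4 → e; lat ⌊0.5206/0.0416667⌋ = 12 → m.

EL21em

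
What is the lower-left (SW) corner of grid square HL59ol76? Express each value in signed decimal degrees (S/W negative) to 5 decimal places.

Field H=7, L=11: +7·20° lon, +11·10° lat → SW at lon -40°, lat 20°.
Square 5, 9: +5·2° lon, +9·1° lat → SW at lon -30°, lat 29°.
Subsquare o=14, l=11: +14·0.0833333° lon, +11·0.0416667° lat → SW at lon -28.8333°, lat 29.4583°.
Extended square 7, 6: +7·0.00833333° lon, +6·0.00416667° lat → SW at lon -28.775°, lat 29.4833°.
latitude 29.48333, longitude -28.77500.

29.48333, -28.77500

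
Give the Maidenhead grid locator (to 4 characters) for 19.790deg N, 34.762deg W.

HK29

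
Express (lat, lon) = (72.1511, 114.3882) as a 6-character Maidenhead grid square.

OQ72ed

Add 180° to longitude and 90° to latitude: 294.3882, 162.1511.
Field: 294.3882/20 → 14 → O, 162.1511/10 → 16 → Q; chars OQ.
Square: 14.3882/2 → 7, 2.1511/1 → 2; chars 72.
Subsquare: 0.3882/0.0833333 → 4 → e, 0.1511/0.0416667 → 3 → d; chars ed.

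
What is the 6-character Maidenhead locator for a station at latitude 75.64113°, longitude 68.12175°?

MQ45bp

Add 180° to longitude and 90° to latitude: 248.1218, 165.6411.
Field: 248.1218/20 → 12 → M, 165.6411/10 → 16 → Q; chars MQ.
Square: 8.1218/2 → 4, 5.6411/1 → 5; chars 45.
Subsquare: 0.1218/0.0833333 → 1 → b, 0.6411/0.0416667 → 15 → p; chars bp.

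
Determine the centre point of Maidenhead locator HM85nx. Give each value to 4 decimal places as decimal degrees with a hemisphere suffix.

35.9792° N, 22.8750° W

Field H=7, M=12: +7·20° lon, +12·10° lat → SW at lon -40°, lat 30°.
Square 8, 5: +8·2° lon, +5·1° lat → SW at lon -24°, lat 35°.
Subsquare n=13, x=23: +13·0.0833333° lon, +23·0.0416667° lat → SW at lon -22.9167°, lat 35.9583°.
Cell spans 0.0833333° lon × 0.0416667° lat. Centre is SW corner plus half of each.
latitude 35.9792° N, longitude 22.8750° W.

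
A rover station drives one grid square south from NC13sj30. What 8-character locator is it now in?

Latitude extended square 0; −1 → -1, wraps to 9, carry into subsquare.
Latitude subsquare j = 9; −1 → 8 = i.
The longitude characters are unchanged.

NC13si39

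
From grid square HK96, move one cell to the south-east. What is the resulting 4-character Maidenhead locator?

IK05

Longitude square 9; +1 → 10, wraps to 0, carry into field.
Longitude field H = 7; +1 → 8 = I.
Latitude square 6; −1 → 5.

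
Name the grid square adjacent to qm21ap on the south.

Latitude subsquare p = 15; −1 → 14 = o.
The longitude characters are unchanged.

QM21ao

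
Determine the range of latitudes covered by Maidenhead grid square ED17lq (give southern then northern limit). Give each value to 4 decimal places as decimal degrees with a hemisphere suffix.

52.3333° S, 52.2917° S

Field E=4, D=3: +4·20° lon, +3·10° lat → SW at lon -100°, lat -60°.
Square 1, 7: +1·2° lon, +7·1° lat → SW at lon -98°, lat -53°.
Subsquare l=11, q=16: +11·0.0833333° lon, +16·0.0416667° lat → SW at lon -97.0833°, lat -52.3333°.
Cell spans 0.0833333° lon × 0.0416667° lat.
south 52.3333° S, north 52.2917° S.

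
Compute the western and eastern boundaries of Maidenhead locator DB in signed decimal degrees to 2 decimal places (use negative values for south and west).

-120.00, -100.00

Field D=3, B=1: +3·20° lon, +1·10° lat → SW at lon -120°, lat -80°.
Cell spans 20° lon × 10° lat.
west -120.00, east -100.00.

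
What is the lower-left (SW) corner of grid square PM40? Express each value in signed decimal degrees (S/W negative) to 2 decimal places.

30.00, 128.00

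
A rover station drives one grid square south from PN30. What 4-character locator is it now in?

PM39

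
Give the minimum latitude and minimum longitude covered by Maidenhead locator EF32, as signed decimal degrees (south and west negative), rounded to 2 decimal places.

-38.00, -94.00

Field E=4, F=5: +4·20° lon, +5·10° lat → SW at lon -100°, lat -40°.
Square 3, 2: +3·2° lon, +2·1° lat → SW at lon -94°, lat -38°.
latitude -38.00, longitude -94.00.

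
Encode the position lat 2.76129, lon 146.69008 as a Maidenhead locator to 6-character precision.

Shift to the Maidenhead origin (180°W, 90°S): lon 326.6901, lat 92.7613.
Field: lon ⌊326.6901/20⌋ = 16 → Q; lat ⌊92.7613/10⌋ = 9 → J.
Square: lon ⌊6.6901/2⌋ = 3; lat ⌊2.7613/1⌋ = 2.
Subsquare: lon ⌊0.6901/0.0833333⌋ = 8 → i; lat ⌊0.7613/0.0416667⌋ = 18 → s.

QJ32is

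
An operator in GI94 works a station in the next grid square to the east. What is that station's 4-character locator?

Longitude square 9; +1 → 10, wraps to 0, carry into field.
Longitude field G = 6; +1 → 7 = H.
The latitude characters are unchanged.

HI04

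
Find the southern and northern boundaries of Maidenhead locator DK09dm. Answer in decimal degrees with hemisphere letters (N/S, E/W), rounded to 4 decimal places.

19.5000° N, 19.5417° N

Field D=3, K=10: +3·20° lon, +10·10° lat → SW at lon -120°, lat 10°.
Square 0, 9: +0·2° lon, +9·1° lat → SW at lon -120°, lat 19°.
Subsquare d=3, m=12: +3·0.0833333° lon, +12·0.0416667° lat → SW at lon -119.75°, lat 19.5°.
Cell spans 0.0833333° lon × 0.0416667° lat.
south 19.5000° N, north 19.5417° N.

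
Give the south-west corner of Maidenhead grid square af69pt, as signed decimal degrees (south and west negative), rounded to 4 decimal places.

-30.2083, -166.7500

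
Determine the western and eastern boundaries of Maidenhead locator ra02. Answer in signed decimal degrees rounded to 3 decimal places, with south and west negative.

Field R=17, A=0: +17·20° lon, +0·10° lat → SW at lon 160°, lat -90°.
Square 0, 2: +0·2° lon, +2·1° lat → SW at lon 160°, lat -88°.
Cell spans 2° lon × 1° lat.
west 160.000, east 162.000.

160.000, 162.000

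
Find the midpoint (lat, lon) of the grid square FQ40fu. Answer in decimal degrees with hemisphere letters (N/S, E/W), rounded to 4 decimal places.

Field F=5, Q=16: +5·20° lon, +16·10° lat → SW at lon -80°, lat 70°.
Square 4, 0: +4·2° lon, +0·1° lat → SW at lon -72°, lat 70°.
Subsquare f=5, u=20: +5·0.0833333° lon, +20·0.0416667° lat → SW at lon -71.5833°, lat 70.8333°.
Cell spans 0.0833333° lon × 0.0416667° lat. Centre is SW corner plus half of each.
latitude 70.8542° N, longitude 71.5417° W.

70.8542° N, 71.5417° W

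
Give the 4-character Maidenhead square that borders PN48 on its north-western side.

PN39

Longitude square 4; −1 → 3.
Latitude square 8; +1 → 9.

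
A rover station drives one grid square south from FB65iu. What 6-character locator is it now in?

Latitude subsquare u = 20; −1 → 19 = t.
The longitude characters are unchanged.

FB65it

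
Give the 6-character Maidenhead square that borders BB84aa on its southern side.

Latitude subsquare a = 0; −1 → -1, wraps to 23 = x, carry into square.
Latitude square 4; −1 → 3.
The longitude characters are unchanged.

BB83ax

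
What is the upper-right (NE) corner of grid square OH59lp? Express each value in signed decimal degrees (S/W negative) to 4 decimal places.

Field O=14, H=7: +14·20° lon, +7·10° lat → SW at lon 100°, lat -20°.
Square 5, 9: +5·2° lon, +9·1° lat → SW at lon 110°, lat -11°.
Subsquare l=11, p=15: +11·0.0833333° lon, +15·0.0416667° lat → SW at lon 110.917°, lat -10.375°.
Cell spans 0.0833333° lon × 0.0416667° lat. NE corner is SW corner plus one full cell.
latitude -10.3333, longitude 111.0000.

-10.3333, 111.0000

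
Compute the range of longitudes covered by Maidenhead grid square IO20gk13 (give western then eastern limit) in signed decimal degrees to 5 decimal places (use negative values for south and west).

-15.49167, -15.48333

Field I=8, O=14: +8·20° lon, +14·10° lat → SW at lon -20°, lat 50°.
Square 2, 0: +2·2° lon, +0·1° lat → SW at lon -16°, lat 50°.
Subsquare g=6, k=10: +6·0.0833333° lon, +10·0.0416667° lat → SW at lon -15.5°, lat 50.4167°.
Extended square 1, 3: +1·0.00833333° lon, +3·0.00416667° lat → SW at lon -15.4917°, lat 50.4292°.
Cell spans 0.00833333° lon × 0.00416667° lat.
west -15.49167, east -15.48333.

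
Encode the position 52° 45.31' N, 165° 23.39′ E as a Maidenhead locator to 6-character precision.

RO22qs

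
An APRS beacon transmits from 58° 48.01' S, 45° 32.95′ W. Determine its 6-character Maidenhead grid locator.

Offset from 180°W / 90°S: lon 134.4508°, lat 31.1998°.
Field: 134.4508/20 → 6 → G, 31.1998/10 → 3 → D; chars GD.
Square: 14.4508/2 → 7, 1.1998/1 → 1; chars 71.
Subsquare: 0.4508/0.0833333 → 5 → f, 0.1998/0.0416667 → 4 → e; chars fe.

GD71fe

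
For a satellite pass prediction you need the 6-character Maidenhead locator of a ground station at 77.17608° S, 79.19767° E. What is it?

MB92ot

Add 180° to longitude and 90° to latitude: 259.1977, 12.8239.
Field: 259.1977/20 → 12 → M, 12.8239/10 → 1 → B; chars MB.
Square: 19.1977/2 → 9, 2.8239/1 → 2; chars 92.
Subsquare: 1.1977/0.0833333 → 14 → o, 0.8239/0.0416667 → 19 → t; chars ot.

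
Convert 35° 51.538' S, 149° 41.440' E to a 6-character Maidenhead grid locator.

QF44ud

Shift to the Maidenhead origin (180°W, 90°S): lon 329.6907, lat 54.1410.
Field: lon ⌊329.6907/20⌋ = 16 → Q; lat ⌊54.1410/10⌋ = 5 → F.
Square: lon ⌊9.6907/2⌋ = 4; lat ⌊4.1410/1⌋ = 4.
Subsquare: lon ⌊1.6907/0.0833333⌋ = 20 → u; lat ⌊0.1410/0.0416667⌋ = 3 → d.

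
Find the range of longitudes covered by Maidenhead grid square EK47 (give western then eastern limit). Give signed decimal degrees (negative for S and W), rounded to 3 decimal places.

Field E=4, K=10: +4·20° lon, +10·10° lat → SW at lon -100°, lat 10°.
Square 4, 7: +4·2° lon, +7·1° lat → SW at lon -92°, lat 17°.
Cell spans 2° lon × 1° lat.
west -92.000, east -90.000.

-92.000, -90.000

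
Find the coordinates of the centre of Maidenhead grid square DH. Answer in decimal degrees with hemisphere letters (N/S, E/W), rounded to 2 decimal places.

15.00° S, 110.00° W

Field D=3, H=7: +3·20° lon, +7·10° lat → SW at lon -120°, lat -20°.
Cell spans 20° lon × 10° lat. Centre is SW corner plus half of each.
latitude 15.00° S, longitude 110.00° W.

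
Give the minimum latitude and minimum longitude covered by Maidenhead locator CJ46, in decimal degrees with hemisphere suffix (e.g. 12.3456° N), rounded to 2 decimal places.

Field C=2, J=9: +2·20° lon, +9·10° lat → SW at lon -140°, lat 0°.
Square 4, 6: +4·2° lon, +6·1° lat → SW at lon -132°, lat 6°.
latitude 6.00° N, longitude 132.00° W.

6.00° N, 132.00° W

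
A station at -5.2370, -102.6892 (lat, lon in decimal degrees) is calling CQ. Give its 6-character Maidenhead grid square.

DI84ps

Shift to the Maidenhead origin (180°W, 90°S): lon 77.3108, lat 84.7630.
Field: 77.3108/20 → 3 → D, 84.7630/10 → 8 → I; chars DI.
Square: 17.3108/2 → 8, 4.7630/1 → 4; chars 84.
Subsquare: 1.3108/0.0833333 → 15 → p, 0.7630/0.0416667 → 18 → s; chars ps.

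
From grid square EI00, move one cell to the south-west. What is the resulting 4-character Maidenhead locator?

DH99

Longitude square 0; −1 → -1, wraps to 9, carry into field.
Longitude field E = 4; −1 → 3 = D.
Latitude square 0; −1 → -1, wraps to 9, carry into field.
Latitude field I = 8; −1 → 7 = H.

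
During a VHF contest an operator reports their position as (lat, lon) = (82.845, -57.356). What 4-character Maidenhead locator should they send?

GR12

Add 180° to longitude and 90° to latitude: 122.64, 172.84.
Field: 122.64/20 → 6 → G, 172.84/10 → 17 → R; chars GR.
Square: 2.64/2 → 1, 2.84/1 → 2; chars 12.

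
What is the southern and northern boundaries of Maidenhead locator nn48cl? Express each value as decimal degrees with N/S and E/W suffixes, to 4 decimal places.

48.4583° N, 48.5000° N

Field N=13, N=13: +13·20° lon, +13·10° lat → SW at lon 80°, lat 40°.
Square 4, 8: +4·2° lon, +8·1° lat → SW at lon 88°, lat 48°.
Subsquare c=2, l=11: +2·0.0833333° lon, +11·0.0416667° lat → SW at lon 88.1667°, lat 48.4583°.
Cell spans 0.0833333° lon × 0.0416667° lat.
south 48.4583° N, north 48.5000° N.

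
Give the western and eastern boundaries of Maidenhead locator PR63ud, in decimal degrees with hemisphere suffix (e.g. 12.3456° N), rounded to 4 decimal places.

Field P=15, R=17: +15·20° lon, +17·10° lat → SW at lon 120°, lat 80°.
Square 6, 3: +6·2° lon, +3·1° lat → SW at lon 132°, lat 83°.
Subsquare u=20, d=3: +20·0.0833333° lon, +3·0.0416667° lat → SW at lon 133.667°, lat 83.125°.
Cell spans 0.0833333° lon × 0.0416667° lat.
west 133.6667° E, east 133.7500° E.

133.6667° E, 133.7500° E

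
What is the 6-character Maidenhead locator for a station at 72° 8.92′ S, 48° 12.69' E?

LB47cu

Shift to the Maidenhead origin (180°W, 90°S): lon 228.2115, lat 17.8513.
Field: 228.2115/20 → 11 → L, 17.8513/10 → 1 → B; chars LB.
Square: 8.2115/2 → 4, 7.8513/1 → 7; chars 47.
Subsquare: 0.2115/0.0833333 → 2 → c, 0.8513/0.0416667 → 20 → u; chars cu.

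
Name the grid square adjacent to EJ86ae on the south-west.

EJ76xd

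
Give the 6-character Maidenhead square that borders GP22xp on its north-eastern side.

GP32aq

Longitude subsquare x = 23; +1 → 24, wraps to 0 = a, carry into square.
Longitude square 2; +1 → 3.
Latitude subsquare p = 15; +1 → 16 = q.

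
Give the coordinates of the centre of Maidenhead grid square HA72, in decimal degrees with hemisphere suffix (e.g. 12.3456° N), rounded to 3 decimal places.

87.500° S, 25.000° W

Field H=7, A=0: +7·20° lon, +0·10° lat → SW at lon -40°, lat -90°.
Square 7, 2: +7·2° lon, +2·1° lat → SW at lon -26°, lat -88°.
Cell spans 2° lon × 1° lat. Centre is SW corner plus half of each.
latitude 87.500° S, longitude 25.000° W.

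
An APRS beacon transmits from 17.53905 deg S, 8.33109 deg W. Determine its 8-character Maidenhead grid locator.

Add 180° to longitude and 90° to latitude: 171.66891, 72.46095.
Field: lon ⌊171.66891/20⌋ = 8 → I; lat ⌊72.46095/10⌋ = 7 → H.
Square: lon ⌊11.66891/2⌋ = 5; lat ⌊2.46095/1⌋ = 2.
Subsquare: lon ⌊1.66891/0.0833333⌋ = 20 → u; lat ⌊0.46095/0.0416667⌋ = 11 → l.
Extended square: lon ⌊0.00224/0.00833333⌋ = 0; lat ⌊0.00262/0.00416667⌋ = 0.

IH52ul00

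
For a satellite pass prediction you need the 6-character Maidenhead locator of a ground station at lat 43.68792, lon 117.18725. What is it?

ON83oq

Add 180° to longitude and 90° to latitude: 297.1873, 133.6879.
Field: 297.1873/20 → 14 → O, 133.6879/10 → 13 → N; chars ON.
Square: 17.1873/2 → 8, 3.6879/1 → 3; chars 83.
Subsquare: 1.1873/0.0833333 → 14 → o, 0.6879/0.0416667 → 16 → q; chars oq.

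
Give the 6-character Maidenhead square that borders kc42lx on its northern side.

KC43la

Latitude subsquare x = 23; +1 → 24, wraps to 0 = a, carry into square.
Latitude square 2; +1 → 3.
The longitude characters are unchanged.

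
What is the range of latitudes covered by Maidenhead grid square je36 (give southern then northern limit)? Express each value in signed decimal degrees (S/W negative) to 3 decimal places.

-44.000, -43.000

Field J=9, E=4: +9·20° lon, +4·10° lat → SW at lon 0°, lat -50°.
Square 3, 6: +3·2° lon, +6·1° lat → SW at lon 6°, lat -44°.
Cell spans 2° lon × 1° lat.
south -44.000, north -43.000.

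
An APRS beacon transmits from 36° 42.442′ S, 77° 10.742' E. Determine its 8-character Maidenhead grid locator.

MF83oh10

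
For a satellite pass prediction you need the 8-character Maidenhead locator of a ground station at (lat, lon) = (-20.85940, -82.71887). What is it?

Shift to the Maidenhead origin (180°W, 90°S): lon 97.28113, lat 69.14060.
Field: lon ⌊97.28113/20⌋ = 4 → E; lat ⌊69.14060/10⌋ = 6 → G.
Square: lon ⌊17.28113/2⌋ = 8; lat ⌊9.14060/1⌋ = 9.
Subsquare: lon ⌊1.28113/0.0833333⌋ = 15 → p; lat ⌊0.14060/0.0416667⌋ = 3 → d.
Extended square: lon ⌊0.03113/0.00833333⌋ = 3; lat ⌊0.01560/0.00416667⌋ = 3.

EG89pd33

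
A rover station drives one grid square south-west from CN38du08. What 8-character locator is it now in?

Longitude extended square 0; −1 → -1, wraps to 9, carry into subsquare.
Longitude subsquare d = 3; −1 → 2 = c.
Latitude extended square 8; −1 → 7.

CN38cu97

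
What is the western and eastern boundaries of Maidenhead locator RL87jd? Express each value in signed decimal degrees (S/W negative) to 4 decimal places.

176.7500, 176.8333

Field R=17, L=11: +17·20° lon, +11·10° lat → SW at lon 160°, lat 20°.
Square 8, 7: +8·2° lon, +7·1° lat → SW at lon 176°, lat 27°.
Subsquare j=9, d=3: +9·0.0833333° lon, +3·0.0416667° lat → SW at lon 176.75°, lat 27.125°.
Cell spans 0.0833333° lon × 0.0416667° lat.
west 176.7500, east 176.8333.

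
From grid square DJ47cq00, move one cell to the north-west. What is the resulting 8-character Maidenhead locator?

Longitude extended square 0; −1 → -1, wraps to 9, carry into subsquare.
Longitude subsquare c = 2; −1 → 1 = b.
Latitude extended square 0; +1 → 1.

DJ47bq91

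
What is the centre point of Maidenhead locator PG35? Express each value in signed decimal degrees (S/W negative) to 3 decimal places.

-24.500, 127.000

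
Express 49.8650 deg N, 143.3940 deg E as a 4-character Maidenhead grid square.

QN19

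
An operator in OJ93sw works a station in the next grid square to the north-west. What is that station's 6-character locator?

OJ93rx

Longitude subsquare s = 18; −1 → 17 = r.
Latitude subsquare w = 22; +1 → 23 = x.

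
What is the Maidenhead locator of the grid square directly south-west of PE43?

Longitude square 4; −1 → 3.
Latitude square 3; −1 → 2.

PE32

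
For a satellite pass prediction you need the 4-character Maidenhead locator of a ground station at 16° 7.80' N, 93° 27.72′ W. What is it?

EK36

Shift to the Maidenhead origin (180°W, 90°S): lon 86.54, lat 106.13.
Field: lon ⌊86.54/20⌋ = 4 → E; lat ⌊106.13/10⌋ = 10 → K.
Square: lon ⌊6.54/2⌋ = 3; lat ⌊6.13/1⌋ = 6.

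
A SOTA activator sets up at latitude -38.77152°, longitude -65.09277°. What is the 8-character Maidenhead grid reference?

Shift to the Maidenhead origin (180°W, 90°S): lon 114.90723, lat 51.22848.
Field: lon ⌊114.90723/20⌋ = 5 → F; lat ⌊51.22848/10⌋ = 5 → F.
Square: lon ⌊14.90723/2⌋ = 7; lat ⌊1.22848/1⌋ = 1.
Subsquare: lon ⌊0.90723/0.0833333⌋ = 10 → k; lat ⌊0.22848/0.0416667⌋ = 5 → f.
Extended square: lon ⌊0.07390/0.00833333⌋ = 8; lat ⌊0.02015/0.00416667⌋ = 4.

FF71kf84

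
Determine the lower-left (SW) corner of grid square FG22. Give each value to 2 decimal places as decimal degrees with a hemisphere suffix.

28.00° S, 76.00° W

Field F=5, G=6: +5·20° lon, +6·10° lat → SW at lon -80°, lat -30°.
Square 2, 2: +2·2° lon, +2·1° lat → SW at lon -76°, lat -28°.
latitude 28.00° S, longitude 76.00° W.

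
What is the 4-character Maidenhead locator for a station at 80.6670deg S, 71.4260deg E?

MA59

Offset from 180°W / 90°S: lon 251.43°, lat 9.33°.
Field (20°×10°, letters A–R): lon ⌊251.43/20⌋ = 12 → M; lat ⌊9.33/10⌋ = 0 → A.
Square (2°×1°, digits 0–9): lon ⌊11.43/2⌋ = 5; lat ⌊9.33/1⌋ = 9.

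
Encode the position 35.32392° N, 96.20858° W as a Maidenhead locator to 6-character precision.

EM15vh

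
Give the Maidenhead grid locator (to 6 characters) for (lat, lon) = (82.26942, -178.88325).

Add 180° to longitude and 90° to latitude: 1.1167, 172.2694.
Field: 1.1167/20 → 0 → A, 172.2694/10 → 17 → R; chars AR.
Square: 1.1167/2 → 0, 2.2694/1 → 2; chars 02.
Subsquare: 1.1167/0.0833333 → 13 → n, 0.2694/0.0416667 → 6 → g; chars ng.

AR02ng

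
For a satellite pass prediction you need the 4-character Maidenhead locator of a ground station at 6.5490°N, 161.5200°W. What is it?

Shift to the Maidenhead origin (180°W, 90°S): lon 18.48, lat 96.55.
Field: 18.48/20 → 0 → A, 96.55/10 → 9 → J; chars AJ.
Square: 18.48/2 → 9, 6.55/1 → 6; chars 96.

AJ96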